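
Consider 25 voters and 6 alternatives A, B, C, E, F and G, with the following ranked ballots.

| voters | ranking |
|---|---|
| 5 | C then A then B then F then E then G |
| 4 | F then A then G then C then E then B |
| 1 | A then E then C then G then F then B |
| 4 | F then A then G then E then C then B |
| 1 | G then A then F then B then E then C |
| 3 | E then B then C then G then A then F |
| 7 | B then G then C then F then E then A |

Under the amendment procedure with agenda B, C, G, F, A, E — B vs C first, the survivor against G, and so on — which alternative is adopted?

F

Round 1: B vs C — 11–14, C advances.
Round 2: C vs G — 9–16, G advances.
Round 3: G vs F — 12–13, F advances.
Round 4: F vs A — 15–10, F advances.
Round 5: F vs E — 21–4, F advances.
The agenda winner is F.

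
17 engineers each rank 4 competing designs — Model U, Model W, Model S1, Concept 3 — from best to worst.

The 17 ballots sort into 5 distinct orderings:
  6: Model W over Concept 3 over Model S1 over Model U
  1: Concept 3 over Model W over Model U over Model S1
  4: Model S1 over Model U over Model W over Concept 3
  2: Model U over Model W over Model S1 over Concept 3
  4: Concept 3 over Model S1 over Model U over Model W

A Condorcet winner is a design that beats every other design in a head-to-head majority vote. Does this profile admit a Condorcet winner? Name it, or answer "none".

Pairwise majorities:
Model U vs Model W: Model U preferred on 4+2+4 = 10 ballots; Model U wins 10–7.
Model U vs Model S1: 3 to 14, Model S1.
Model U vs Concept 3: 6 to 11, Concept 3.
Model W vs Model S1: Model W is ranked higher on 6+1+2 = 9 ballots, Model S1 on 8. Model W wins 9–8.
Model W vs Concept 3: 6+4+2 = 12 for Model W, 5 for Concept 3 — Model W by 12–5.
Model S1 vs Concept 3: 4+2 = 6 for Model S1, 11 for Concept 3 — Concept 3 by 11–6.
No design is unbeaten: Model U loses to Model S1; Model W loses to Model U; Model S1 loses to Model W; Concept 3 loses to Model W. In particular Model U > Model W > Model S1 > Model U is a majority cycle — no Condorcet winner exists.

none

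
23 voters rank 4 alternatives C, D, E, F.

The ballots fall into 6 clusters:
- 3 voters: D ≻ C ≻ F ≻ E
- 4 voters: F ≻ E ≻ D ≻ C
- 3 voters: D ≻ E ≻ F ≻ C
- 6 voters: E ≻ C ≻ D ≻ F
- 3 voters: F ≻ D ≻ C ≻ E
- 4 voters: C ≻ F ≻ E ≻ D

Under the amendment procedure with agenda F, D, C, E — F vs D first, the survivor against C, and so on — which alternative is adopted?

E

Round 1: F vs D — 11–12, D advances.
Round 2: D vs C — 13–10, D advances.
Round 3: D vs E — 9–14, E advances.
E survives the agenda.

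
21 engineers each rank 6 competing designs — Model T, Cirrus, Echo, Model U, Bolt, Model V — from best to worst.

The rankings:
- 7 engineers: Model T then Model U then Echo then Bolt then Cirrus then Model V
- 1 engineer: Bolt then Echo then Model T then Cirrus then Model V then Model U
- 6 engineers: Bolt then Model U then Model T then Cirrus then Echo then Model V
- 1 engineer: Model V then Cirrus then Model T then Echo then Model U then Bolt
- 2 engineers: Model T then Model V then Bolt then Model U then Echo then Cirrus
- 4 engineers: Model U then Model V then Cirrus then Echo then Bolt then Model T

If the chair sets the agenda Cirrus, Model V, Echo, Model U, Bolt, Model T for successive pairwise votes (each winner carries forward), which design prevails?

Model T

Round 1: Cirrus vs Model V — 14–7, Cirrus advances.
Round 2: Cirrus vs Echo — 11–10, Cirrus advances.
Round 3: Cirrus vs Model U — 2–19, Model U advances.
Round 4: Model U vs Bolt — 12–9, Model U advances.
Round 5: Model U vs Model T — 10–11, Model T advances.
The agenda winner is Model T.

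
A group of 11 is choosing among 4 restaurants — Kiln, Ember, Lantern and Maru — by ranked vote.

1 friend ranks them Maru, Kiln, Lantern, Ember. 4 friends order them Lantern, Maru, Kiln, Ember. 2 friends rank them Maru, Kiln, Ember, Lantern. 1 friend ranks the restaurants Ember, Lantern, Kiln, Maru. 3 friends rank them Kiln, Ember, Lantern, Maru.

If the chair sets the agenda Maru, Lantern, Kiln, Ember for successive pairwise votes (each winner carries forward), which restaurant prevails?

Round 1: Maru vs Lantern — 3–8, Lantern advances.
Round 2: Lantern vs Kiln — 5–6, Kiln advances.
Round 3: Kiln vs Ember — 10–1, Kiln advances.
Kiln survives the agenda.

Kiln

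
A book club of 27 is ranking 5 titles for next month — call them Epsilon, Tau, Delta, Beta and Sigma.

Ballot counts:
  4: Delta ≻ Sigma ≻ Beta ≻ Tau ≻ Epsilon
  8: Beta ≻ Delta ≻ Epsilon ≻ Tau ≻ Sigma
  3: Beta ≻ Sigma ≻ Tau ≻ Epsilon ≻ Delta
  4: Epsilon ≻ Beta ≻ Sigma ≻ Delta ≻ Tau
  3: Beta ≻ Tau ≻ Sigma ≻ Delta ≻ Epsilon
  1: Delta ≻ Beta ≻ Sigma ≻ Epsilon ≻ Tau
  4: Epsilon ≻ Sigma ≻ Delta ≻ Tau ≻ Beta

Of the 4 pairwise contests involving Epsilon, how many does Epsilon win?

Epsilon against each rival (27 members):
Epsilon vs Tau: Epsilon wins 17–10.
Epsilon vs Delta: Delta wins 16–11.
Epsilon vs Beta: Beta, 19–8.
Epsilon–Sigma: Epsilon 16–11.
Epsilon beats Tau, Sigma; loses to Delta, Beta — 2 pairwise wins.

2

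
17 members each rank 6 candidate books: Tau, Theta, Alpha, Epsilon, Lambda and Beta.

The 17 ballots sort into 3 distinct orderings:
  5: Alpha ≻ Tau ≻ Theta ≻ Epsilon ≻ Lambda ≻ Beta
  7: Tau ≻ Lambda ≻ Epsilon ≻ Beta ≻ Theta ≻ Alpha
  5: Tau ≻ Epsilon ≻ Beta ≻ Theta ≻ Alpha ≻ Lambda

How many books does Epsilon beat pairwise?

4

Epsilon against each rival (17 members):
Epsilon vs Tau: Tau, 17–0.
Epsilon vs Theta: Epsilon is ranked higher on 7+5 = 12 ballots, Theta on 5. Epsilon wins 12–5.
Epsilon vs Alpha: Epsilon is ranked higher on 7+5 = 12 ballots, Alpha on 5. Epsilon wins 12–5.
Epsilon vs Lambda: 10 to 7, Epsilon.
Epsilon vs Beta: Epsilon wins 17–0.
Epsilon beats Theta, Alpha, Lambda, Beta; loses to Tau — 4 pairwise wins.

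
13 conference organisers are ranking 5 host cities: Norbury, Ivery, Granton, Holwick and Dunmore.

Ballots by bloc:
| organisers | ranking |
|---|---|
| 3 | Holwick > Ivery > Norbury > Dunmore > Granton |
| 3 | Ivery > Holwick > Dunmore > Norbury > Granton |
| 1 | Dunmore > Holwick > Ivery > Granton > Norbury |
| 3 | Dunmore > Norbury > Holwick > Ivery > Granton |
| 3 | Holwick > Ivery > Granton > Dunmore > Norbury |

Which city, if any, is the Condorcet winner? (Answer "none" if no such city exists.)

Head-to-head results (13 organisers):
Norbury–Ivery: Ivery 10–3.
Norbury vs Granton: Norbury preferred on 3+3+3 = 9 ballots; Norbury wins 9–4.
Norbury vs Holwick: Norbury is ranked higher on 3 ballots, Holwick on 10. Holwick wins 10–3.
Norbury vs Dunmore: 3 for Norbury, 10 for Dunmore — Dunmore by 10–3.
Ivery vs Granton: 13 to 0, Ivery.
Ivery vs Holwick: 3 to 10, Holwick.
Ivery–Dunmore: Ivery 9–4.
Granton–Holwick: Holwick 13–0.
Granton vs Dunmore: Dunmore wins 10–3.
Holwick–Dunmore: Holwick 9–4.
Holwick beats each of Norbury, Ivery, Granton, Dunmore — Holwick is the Condorcet winner.

Holwick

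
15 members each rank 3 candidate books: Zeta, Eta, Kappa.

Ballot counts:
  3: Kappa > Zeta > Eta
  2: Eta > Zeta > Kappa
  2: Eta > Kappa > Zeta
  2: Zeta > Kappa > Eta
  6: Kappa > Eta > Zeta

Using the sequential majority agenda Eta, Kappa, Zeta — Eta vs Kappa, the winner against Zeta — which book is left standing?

Kappa

Round 1: Eta vs Kappa — 4–11, Kappa advances.
Round 2: Kappa vs Zeta — 11–4, Kappa advances.
Kappa survives the agenda.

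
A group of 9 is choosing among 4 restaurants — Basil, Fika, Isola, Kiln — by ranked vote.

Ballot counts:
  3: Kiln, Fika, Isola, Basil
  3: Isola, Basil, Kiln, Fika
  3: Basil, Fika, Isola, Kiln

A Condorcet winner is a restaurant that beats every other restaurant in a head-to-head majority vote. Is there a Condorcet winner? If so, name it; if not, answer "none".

none

Check each pair by majority over 9 ballots:
Basil vs Fika: Basil preferred on 3+3 = 6 ballots; Basil wins 6–3.
Basil vs Isola: 3 for Basil, 6 for Isola — Isola by 6–3.
Basil vs Kiln: Basil is ranked higher on 3+3 = 6 ballots, Kiln on 3. Basil wins 6–3.
Fika vs Isola: Fika preferred on 3+3 = 6 ballots; Fika wins 6–3.
Fika vs Kiln: Fika preferred on 3 ballots; Kiln wins 6–3.
Isola vs Kiln: 6 to 3, Isola.
Each restaurant drops at least one matchup (Basil loses to Isola; Fika loses to Basil; Isola loses to Fika; Kiln loses to Basil); the cycle Basil → Fika → Isola → Basil rules out a Condorcet winner.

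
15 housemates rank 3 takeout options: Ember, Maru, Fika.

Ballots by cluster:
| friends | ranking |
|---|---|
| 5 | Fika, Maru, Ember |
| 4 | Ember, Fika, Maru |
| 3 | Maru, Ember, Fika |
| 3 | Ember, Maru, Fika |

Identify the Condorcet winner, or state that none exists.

none

Check each pair by majority over 15 ballots:
Ember vs Maru: 7 to 8, Maru.
Ember vs Fika: 10 to 5, Ember.
Maru vs Fika: 3+3 = 6 for Maru, 9 for Fika — Fika by 9–6.
Each restaurant drops at least one matchup (Ember loses to Maru; Maru loses to Fika; Fika loses to Ember); the cycle Ember > Fika > Maru > Ember rules out a Condorcet winner.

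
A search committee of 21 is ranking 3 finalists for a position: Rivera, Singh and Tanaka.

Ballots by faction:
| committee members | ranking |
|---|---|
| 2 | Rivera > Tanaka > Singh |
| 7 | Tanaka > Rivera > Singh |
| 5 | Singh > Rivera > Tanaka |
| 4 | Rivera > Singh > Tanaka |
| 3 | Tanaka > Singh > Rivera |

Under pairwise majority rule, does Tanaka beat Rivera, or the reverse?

Ballots ranking Tanaka above Rivera: 7 + 3 = 10.
Ballots ranking Rivera above Tanaka: 21 − 10 = 11.
Rivera wins the head-to-head 11–10.

Rivera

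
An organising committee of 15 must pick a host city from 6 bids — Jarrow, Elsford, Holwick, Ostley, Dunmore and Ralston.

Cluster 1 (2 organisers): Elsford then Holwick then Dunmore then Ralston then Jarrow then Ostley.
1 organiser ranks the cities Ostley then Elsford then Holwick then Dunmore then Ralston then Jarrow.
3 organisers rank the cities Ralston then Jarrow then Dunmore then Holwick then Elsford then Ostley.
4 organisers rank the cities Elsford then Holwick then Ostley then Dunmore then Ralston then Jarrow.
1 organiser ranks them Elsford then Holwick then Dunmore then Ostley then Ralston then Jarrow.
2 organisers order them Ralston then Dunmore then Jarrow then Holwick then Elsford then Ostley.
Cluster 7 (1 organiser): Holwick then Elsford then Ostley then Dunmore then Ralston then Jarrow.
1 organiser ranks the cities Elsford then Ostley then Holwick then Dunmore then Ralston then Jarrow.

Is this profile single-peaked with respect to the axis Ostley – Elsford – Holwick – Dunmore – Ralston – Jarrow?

yes

Axis positions: Ostley=1, Elsford=2, Holwick=3, Dunmore=4, Ralston=5, Jarrow=6.
Cluster 1 (peak Elsford at position 2): ranking walks positions 2-3-4-5-6-1, expanding outward from the peak — single-peaked.
Cluster 2 (peak Ostley at position 1): ranking walks positions 1-2-3-4-5-6, expanding outward from the peak — single-peaked.
Cluster 3 (peak Ralston at position 5): ranking walks positions 5-6-4-3-2-1, expanding outward from the peak — single-peaked.
Cluster 4 (peak Elsford at position 2): ranking walks positions 2-3-1-4-5-6, expanding outward from the peak — single-peaked.
Cluster 5 (peak Elsford at position 2): ranking walks positions 2-3-4-1-5-6, expanding outward from the peak — single-peaked.
Cluster 6 (peak Ralston at position 5): ranking walks positions 5-4-6-3-2-1, expanding outward from the peak — single-peaked.
Cluster 7 (peak Holwick at position 3): ranking walks positions 3-2-1-4-5-6, expanding outward from the peak — single-peaked.
Cluster 8 (peak Elsford at position 2): ranking walks positions 2-1-3-4-5-6, expanding outward from the peak — single-peaked.
Every ranking is single-peaked on this axis.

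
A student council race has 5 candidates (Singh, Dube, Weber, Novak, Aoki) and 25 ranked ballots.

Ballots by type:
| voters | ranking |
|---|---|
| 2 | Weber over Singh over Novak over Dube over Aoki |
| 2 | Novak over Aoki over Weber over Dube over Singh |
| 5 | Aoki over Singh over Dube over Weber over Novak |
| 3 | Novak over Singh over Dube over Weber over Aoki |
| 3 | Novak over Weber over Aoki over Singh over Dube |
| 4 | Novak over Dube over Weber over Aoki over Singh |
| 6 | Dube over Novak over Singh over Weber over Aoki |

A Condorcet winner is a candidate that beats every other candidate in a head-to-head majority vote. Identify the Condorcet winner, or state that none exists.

Head-to-head results (25 voters):
Singh vs Dube: Singh wins 13–12.
Singh–Weber: Singh 14–11.
Singh–Novak: Novak 18–7.
Singh vs Aoki: Aoki wins 14–11.
Dube vs Weber: Dube wins 18–7.
Dube vs Novak: Novak, 14–11.
Dube vs Aoki: Dube wins 15–10.
Weber vs Novak: Novak wins 18–7.
Weber vs Aoki: Weber, 18–7.
Novak–Aoki: Novak 20–5.
Only Novak has no losses; Novak is the Condorcet winner.

Novak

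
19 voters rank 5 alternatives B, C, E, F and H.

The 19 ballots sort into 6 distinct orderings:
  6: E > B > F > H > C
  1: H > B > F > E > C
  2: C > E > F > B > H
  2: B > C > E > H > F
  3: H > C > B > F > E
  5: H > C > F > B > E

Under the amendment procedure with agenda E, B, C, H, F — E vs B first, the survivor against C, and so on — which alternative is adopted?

H

Round 1: E vs B — 8–11, B advances.
Round 2: B vs C — 9–10, C advances.
Round 3: C vs H — 4–15, H advances.
Round 4: H vs F — 11–8, H advances.
H survives the agenda.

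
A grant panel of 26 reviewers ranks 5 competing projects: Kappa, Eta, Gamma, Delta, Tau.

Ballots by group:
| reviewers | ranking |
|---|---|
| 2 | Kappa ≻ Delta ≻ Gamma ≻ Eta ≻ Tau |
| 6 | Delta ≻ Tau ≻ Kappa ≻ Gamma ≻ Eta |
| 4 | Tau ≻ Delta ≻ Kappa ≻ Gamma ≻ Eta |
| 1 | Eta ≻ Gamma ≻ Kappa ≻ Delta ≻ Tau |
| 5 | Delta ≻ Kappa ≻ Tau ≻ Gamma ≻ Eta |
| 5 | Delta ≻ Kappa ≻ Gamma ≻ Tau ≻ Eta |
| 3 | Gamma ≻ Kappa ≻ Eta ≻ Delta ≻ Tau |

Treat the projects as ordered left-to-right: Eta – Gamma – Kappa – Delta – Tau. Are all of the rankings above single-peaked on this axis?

yes

Axis positions: Eta=1, Gamma=2, Kappa=3, Delta=4, Tau=5.
Group 1 (peak Kappa at position 3): ranking walks positions 3-4-2-1-5, expanding outward from the peak — single-peaked.
Group 2 (peak Delta at position 4): ranking walks positions 4-5-3-2-1, expanding outward from the peak — single-peaked.
Group 3 (peak Tau at position 5): ranking walks positions 5-4-3-2-1, expanding outward from the peak — single-peaked.
Group 4 (peak Eta at position 1): ranking walks positions 1-2-3-4-5, expanding outward from the peak — single-peaked.
Group 5 (peak Delta at position 4): ranking walks positions 4-3-5-2-1, expanding outward from the peak — single-peaked.
Group 6 (peak Delta at position 4): ranking walks positions 4-3-2-5-1, expanding outward from the peak — single-peaked.
Group 7 (peak Gamma at position 2): ranking walks positions 2-3-1-4-5, expanding outward from the peak — single-peaked.
Every ranking is single-peaked on this axis.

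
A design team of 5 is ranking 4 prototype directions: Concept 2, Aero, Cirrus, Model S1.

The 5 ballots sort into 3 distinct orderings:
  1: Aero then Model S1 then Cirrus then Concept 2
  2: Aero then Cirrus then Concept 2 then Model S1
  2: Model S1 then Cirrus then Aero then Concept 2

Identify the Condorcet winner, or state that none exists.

Head-to-head results (5 engineers):
Concept 2–Aero: Aero 5–0.
Concept 2 vs Cirrus: Cirrus wins 5–0.
Concept 2 vs Model S1: Model S1 wins 3–2.
Aero vs Cirrus: Aero, 3–2.
Aero–Model S1: Aero 3–2.
Cirrus vs Model S1: Model S1, 3–2.
Aero beats each of Concept 2, Cirrus, Model S1 — Aero is the Condorcet winner.

Aero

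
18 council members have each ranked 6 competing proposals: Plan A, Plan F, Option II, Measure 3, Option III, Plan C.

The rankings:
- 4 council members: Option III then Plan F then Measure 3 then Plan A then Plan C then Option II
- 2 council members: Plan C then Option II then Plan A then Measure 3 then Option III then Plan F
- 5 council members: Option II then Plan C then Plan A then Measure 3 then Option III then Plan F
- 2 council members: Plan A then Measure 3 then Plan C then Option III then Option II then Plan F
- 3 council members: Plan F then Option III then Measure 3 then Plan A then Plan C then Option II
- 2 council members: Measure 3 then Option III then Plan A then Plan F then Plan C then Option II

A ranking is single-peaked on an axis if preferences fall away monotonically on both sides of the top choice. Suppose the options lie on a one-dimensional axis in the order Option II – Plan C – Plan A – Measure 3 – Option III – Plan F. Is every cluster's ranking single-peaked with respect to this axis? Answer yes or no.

Axis positions: Option II=1, Plan C=2, Plan A=3, Measure 3=4, Option III=5, Plan F=6.
Cluster 1 (peak Option III at position 5): ranking walks positions 5-6-4-3-2-1, expanding outward from the peak — single-peaked.
Cluster 2 (peak Plan C at position 2): ranking walks positions 2-1-3-4-5-6, expanding outward from the peak — single-peaked.
Cluster 3 (peak Option II at position 1): ranking walks positions 1-2-3-4-5-6, expanding outward from the peak — single-peaked.
Cluster 4 (peak Plan A at position 3): ranking walks positions 3-4-2-5-1-6, expanding outward from the peak — single-peaked.
Cluster 5 (peak Plan F at position 6): ranking walks positions 6-5-4-3-2-1, expanding outward from the peak — single-peaked.
Cluster 6 (peak Measure 3 at position 4): ranking walks positions 4-5-3-6-2-1, expanding outward from the peak — single-peaked.
Every ranking is single-peaked on this axis.

yes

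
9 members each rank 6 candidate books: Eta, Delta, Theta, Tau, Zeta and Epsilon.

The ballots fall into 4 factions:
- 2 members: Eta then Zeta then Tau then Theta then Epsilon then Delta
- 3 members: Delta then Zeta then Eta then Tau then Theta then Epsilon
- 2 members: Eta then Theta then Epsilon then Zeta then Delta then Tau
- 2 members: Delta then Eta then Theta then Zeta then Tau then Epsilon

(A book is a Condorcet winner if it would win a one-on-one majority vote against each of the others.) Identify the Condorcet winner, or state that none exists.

Check each pair by majority over 9 ballots:
Eta vs Delta: 4 to 5, Delta.
Eta vs Theta: Eta preferred on 2+3+2+2 = 9 ballots; Eta wins 9–0.
Eta vs Tau: 2+3+2+2 = 9 for Eta, 0 for Tau — Eta by 9–0.
Eta vs Zeta: 2+2+2 = 6 for Eta, 3 for Zeta — Eta by 6–3.
Eta vs Epsilon: Eta preferred on 2+3+2+2 = 9 ballots; Eta wins 9–0.
Delta vs Theta: 5 to 4, Delta.
Delta vs Tau: 3+2+2 = 7 for Delta, 2 for Tau — Delta by 7–2.
Delta vs Zeta: 3+2 = 5 for Delta, 4 for Zeta — Delta by 5–4.
Delta vs Epsilon: Delta is ranked higher on 3+2 = 5 ballots, Epsilon on 4. Delta wins 5–4.
Theta vs Tau: Theta is ranked higher on 2+2 = 4 ballots, Tau on 5. Tau wins 5–4.
Theta vs Zeta: 4 to 5, Zeta.
Theta vs Epsilon: 2+3+2+2 = 9 for Theta, 0 for Epsilon — Theta by 9–0.
Tau vs Zeta: Tau preferred on 0 ballots; Zeta wins 9–0.
Tau vs Epsilon: 2+3+2 = 7 for Tau, 2 for Epsilon — Tau by 7–2.
Zeta vs Epsilon: Zeta is ranked higher on 2+3+2 = 7 ballots, Epsilon on 2. Zeta wins 7–2.
Delta defeats every rival head-to-head and is the Condorcet winner.

Delta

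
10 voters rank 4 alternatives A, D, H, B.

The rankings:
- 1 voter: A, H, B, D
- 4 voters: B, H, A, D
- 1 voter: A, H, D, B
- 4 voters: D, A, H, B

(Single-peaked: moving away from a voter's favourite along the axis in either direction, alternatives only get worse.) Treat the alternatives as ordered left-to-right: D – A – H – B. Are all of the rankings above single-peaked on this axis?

yes

Axis positions: D=1, A=2, H=3, B=4.
Bloc 1 (peak A at position 2): ranking walks positions 2-3-4-1, expanding outward from the peak — single-peaked.
Bloc 2 (peak B at position 4): ranking walks positions 4-3-2-1, expanding outward from the peak — single-peaked.
Bloc 3 (peak A at position 2): ranking walks positions 2-3-1-4, expanding outward from the peak — single-peaked.
Bloc 4 (peak D at position 1): ranking walks positions 1-2-3-4, expanding outward from the peak — single-peaked.
Every ranking is single-peaked on this axis.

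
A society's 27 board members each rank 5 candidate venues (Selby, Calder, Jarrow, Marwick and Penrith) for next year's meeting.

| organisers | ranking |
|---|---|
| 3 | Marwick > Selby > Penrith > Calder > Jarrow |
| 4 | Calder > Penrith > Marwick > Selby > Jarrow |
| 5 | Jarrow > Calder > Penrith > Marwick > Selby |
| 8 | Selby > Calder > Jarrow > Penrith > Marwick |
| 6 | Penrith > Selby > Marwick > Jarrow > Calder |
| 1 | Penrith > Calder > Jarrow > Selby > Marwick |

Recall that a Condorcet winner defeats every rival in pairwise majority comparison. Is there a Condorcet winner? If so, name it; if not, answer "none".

Head-to-head results (27 organisers):
Selby–Calder: Selby 17–10.
Selby vs Jarrow: Selby wins 21–6.
Selby vs Marwick: Selby, 15–12.
Selby–Penrith: Penrith 16–11.
Calder vs Jarrow: Calder, 16–11.
Calder vs Marwick: Calder wins 18–9.
Calder–Penrith: Calder 17–10.
Jarrow vs Marwick: Jarrow, 14–13.
Jarrow vs Penrith: Penrith wins 14–13.
Marwick vs Penrith: Penrith wins 24–3.
Each city drops at least one matchup (Selby loses to Penrith; Calder loses to Selby; Jarrow loses to Selby; Marwick loses to Selby; Penrith loses to Calder); the cycle Selby → Calder → Penrith → Selby rules out a Condorcet winner.

none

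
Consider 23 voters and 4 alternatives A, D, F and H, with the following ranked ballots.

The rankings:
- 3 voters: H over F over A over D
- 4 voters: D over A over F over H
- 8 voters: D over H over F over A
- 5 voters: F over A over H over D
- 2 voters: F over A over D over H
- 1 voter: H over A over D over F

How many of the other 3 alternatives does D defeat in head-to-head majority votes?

3

D against each rival (23 voters):
D vs A: D wins 12–11.
D vs F: D, 13–10.
D vs H: D, 14–9.
D beats A, F, H — 3 pairwise wins.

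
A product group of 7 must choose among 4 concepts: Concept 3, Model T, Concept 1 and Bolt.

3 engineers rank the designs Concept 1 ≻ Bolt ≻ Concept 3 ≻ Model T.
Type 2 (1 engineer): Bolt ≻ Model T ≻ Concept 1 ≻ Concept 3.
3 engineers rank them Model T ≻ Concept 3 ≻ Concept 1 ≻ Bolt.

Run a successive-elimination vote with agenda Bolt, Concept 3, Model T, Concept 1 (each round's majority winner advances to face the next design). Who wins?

Round 1: Bolt vs Concept 3 — 4–3, Bolt advances.
Round 2: Bolt vs Model T — 4–3, Bolt advances.
Round 3: Bolt vs Concept 1 — 1–6, Concept 1 advances.
The agenda winner is Concept 1.

Concept 1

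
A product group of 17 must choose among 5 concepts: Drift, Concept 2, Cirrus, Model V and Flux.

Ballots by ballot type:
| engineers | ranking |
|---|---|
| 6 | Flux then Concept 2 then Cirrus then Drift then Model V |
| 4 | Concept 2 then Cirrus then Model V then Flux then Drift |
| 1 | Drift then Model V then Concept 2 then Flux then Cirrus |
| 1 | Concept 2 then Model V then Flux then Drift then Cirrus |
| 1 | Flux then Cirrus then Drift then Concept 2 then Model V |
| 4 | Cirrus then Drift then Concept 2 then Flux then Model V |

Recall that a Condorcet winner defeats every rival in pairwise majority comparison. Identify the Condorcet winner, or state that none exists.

Concept 2

Head-to-head results (17 engineers):
Drift vs Concept 2: Concept 2, 11–6.
Drift–Cirrus: Cirrus 15–2.
Drift–Model V: Drift 12–5.
Drift vs Flux: 1+4 = 5 for Drift, 12 for Flux — Flux by 12–5.
Concept 2 vs Cirrus: Concept 2 preferred on 6+4+1+1 = 12 ballots; Concept 2 wins 12–5.
Concept 2 vs Model V: Concept 2, 16–1.
Concept 2 vs Flux: Concept 2 wins 10–7.
Cirrus vs Model V: Cirrus is ranked higher on 6+4+1+4 = 15 ballots, Model V on 2. Cirrus wins 15–2.
Cirrus vs Flux: 8 to 9, Flux.
Model V vs Flux: Flux wins 11–6.
Concept 2 beats each of Drift, Cirrus, Model V, Flux — Concept 2 is the Condorcet winner.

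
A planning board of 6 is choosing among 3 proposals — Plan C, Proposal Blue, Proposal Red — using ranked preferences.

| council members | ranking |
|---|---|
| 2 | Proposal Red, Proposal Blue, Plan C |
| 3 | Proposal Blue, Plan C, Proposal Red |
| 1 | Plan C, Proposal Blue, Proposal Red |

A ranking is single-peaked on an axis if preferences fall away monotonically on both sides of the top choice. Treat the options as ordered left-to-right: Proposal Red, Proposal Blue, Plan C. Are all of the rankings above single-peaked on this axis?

Axis positions: Proposal Red=1, Proposal Blue=2, Plan C=3.
Group 1 (peak Proposal Red at position 1): ranking walks positions 1-2-3, expanding outward from the peak — single-peaked.
Group 2 (peak Proposal Blue at position 2): ranking walks positions 2-3-1, expanding outward from the peak — single-peaked.
Group 3 (peak Plan C at position 3): ranking walks positions 3-2-1, expanding outward from the peak — single-peaked.
Every ranking is single-peaked on this axis.

yes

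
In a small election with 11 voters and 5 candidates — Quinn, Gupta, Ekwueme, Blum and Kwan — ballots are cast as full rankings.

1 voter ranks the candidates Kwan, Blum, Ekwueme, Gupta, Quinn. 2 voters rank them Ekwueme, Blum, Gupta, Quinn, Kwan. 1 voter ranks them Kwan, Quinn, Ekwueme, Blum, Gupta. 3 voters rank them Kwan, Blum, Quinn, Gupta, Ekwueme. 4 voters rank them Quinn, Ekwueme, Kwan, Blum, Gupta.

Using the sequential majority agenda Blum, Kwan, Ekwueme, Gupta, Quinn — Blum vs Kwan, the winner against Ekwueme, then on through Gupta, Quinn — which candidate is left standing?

Quinn

Round 1: Blum vs Kwan — 2–9, Kwan advances.
Round 2: Kwan vs Ekwueme — 5–6, Ekwueme advances.
Round 3: Ekwueme vs Gupta — 8–3, Ekwueme advances.
Round 4: Ekwueme vs Quinn — 3–8, Quinn advances.
The agenda winner is Quinn.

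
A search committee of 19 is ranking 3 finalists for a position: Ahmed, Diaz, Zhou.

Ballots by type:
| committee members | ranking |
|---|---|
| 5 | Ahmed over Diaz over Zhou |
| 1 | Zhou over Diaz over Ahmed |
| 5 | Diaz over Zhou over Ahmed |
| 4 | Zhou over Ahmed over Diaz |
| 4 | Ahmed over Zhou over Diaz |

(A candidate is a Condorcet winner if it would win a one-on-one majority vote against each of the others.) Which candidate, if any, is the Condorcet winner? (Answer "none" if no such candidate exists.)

Pairwise majorities:
Ahmed–Diaz: Ahmed 13–6.
Ahmed–Zhou: Zhou 10–9.
Diaz vs Zhou: Diaz wins 10–9.
Every candidate loses at least once (Ahmed loses to Zhou; Diaz loses to Ahmed; Zhou loses to Diaz). The majority relation contains the cycle Ahmed > Diaz > Zhou > Ahmed, so there is no Condorcet winner.

none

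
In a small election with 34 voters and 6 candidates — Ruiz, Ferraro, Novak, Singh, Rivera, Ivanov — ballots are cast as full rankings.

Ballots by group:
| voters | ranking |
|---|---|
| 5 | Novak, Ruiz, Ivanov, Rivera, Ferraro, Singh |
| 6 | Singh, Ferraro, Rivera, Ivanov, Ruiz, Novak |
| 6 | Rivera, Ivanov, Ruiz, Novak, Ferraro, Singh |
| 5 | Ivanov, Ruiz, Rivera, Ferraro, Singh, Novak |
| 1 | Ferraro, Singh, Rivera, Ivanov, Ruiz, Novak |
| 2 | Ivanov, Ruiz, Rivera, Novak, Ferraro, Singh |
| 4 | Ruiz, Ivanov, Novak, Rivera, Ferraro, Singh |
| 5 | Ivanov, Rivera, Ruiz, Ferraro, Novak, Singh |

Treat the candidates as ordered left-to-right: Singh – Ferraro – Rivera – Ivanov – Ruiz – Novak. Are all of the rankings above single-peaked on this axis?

yes

Axis positions: Singh=1, Ferraro=2, Rivera=3, Ivanov=4, Ruiz=5, Novak=6.
Group 1 (peak Novak at position 6): ranking walks positions 6-5-4-3-2-1, expanding outward from the peak — single-peaked.
Group 2 (peak Singh at position 1): ranking walks positions 1-2-3-4-5-6, expanding outward from the peak — single-peaked.
Group 3 (peak Rivera at position 3): ranking walks positions 3-4-5-6-2-1, expanding outward from the peak — single-peaked.
Group 4 (peak Ivanov at position 4): ranking walks positions 4-5-3-2-1-6, expanding outward from the peak — single-peaked.
Group 5 (peak Ferraro at position 2): ranking walks positions 2-1-3-4-5-6, expanding outward from the peak — single-peaked.
Group 6 (peak Ivanov at position 4): ranking walks positions 4-5-3-6-2-1, expanding outward from the peak — single-peaked.
Group 7 (peak Ruiz at position 5): ranking walks positions 5-4-6-3-2-1, expanding outward from the peak — single-peaked.
Group 8 (peak Ivanov at position 4): ranking walks positions 4-3-5-2-6-1, expanding outward from the peak — single-peaked.
Every ranking is single-peaked on this axis.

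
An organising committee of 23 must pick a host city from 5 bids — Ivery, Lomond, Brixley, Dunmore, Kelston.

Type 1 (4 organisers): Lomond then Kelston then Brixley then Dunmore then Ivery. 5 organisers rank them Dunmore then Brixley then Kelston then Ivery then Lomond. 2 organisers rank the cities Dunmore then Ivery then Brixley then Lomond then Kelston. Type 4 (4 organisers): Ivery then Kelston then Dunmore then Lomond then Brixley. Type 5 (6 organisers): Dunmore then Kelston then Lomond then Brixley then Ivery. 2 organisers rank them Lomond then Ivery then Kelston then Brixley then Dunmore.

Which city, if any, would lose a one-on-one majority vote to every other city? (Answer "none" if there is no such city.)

Pairwise majorities:
Ivery vs Lomond: 5+2+4 = 11 for Ivery, 12 for Lomond — Lomond by 12–11.
Ivery vs Brixley: 2+4+2 = 8 for Ivery, 15 for Brixley — Brixley by 15–8.
Ivery vs Dunmore: Dunmore wins 17–6.
Ivery vs Kelston: Kelston, 15–8.
Lomond vs Brixley: Lomond wins 16–7.
Lomond–Dunmore: Dunmore 17–6.
Lomond vs Kelston: 4+2+2 = 8 for Lomond, 15 for Kelston — Kelston by 15–8.
Brixley vs Dunmore: 4+2 = 6 for Brixley, 17 for Dunmore — Dunmore by 17–6.
Brixley vs Kelston: Brixley preferred on 5+2 = 7 ballots; Kelston wins 16–7.
Dunmore vs Kelston: 5+2+6 = 13 for Dunmore, 10 for Kelston — Dunmore by 13–10.
Ivery is beaten in every head-to-head and is the Condorcet loser.

Ivery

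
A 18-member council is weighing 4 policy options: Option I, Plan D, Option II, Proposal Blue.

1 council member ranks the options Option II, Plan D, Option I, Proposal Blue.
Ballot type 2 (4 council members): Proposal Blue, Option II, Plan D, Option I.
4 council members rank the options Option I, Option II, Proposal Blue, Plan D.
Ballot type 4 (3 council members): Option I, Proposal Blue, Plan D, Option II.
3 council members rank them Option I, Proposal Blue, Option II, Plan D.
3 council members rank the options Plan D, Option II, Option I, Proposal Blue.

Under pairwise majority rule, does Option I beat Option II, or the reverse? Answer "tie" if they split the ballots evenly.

Ballots ranking Option I above Option II: 4 + 3 + 3 = 10.
Ballots ranking Option II above Option I: 18 − 10 = 8.
Option I wins the head-to-head 10–8.

Option I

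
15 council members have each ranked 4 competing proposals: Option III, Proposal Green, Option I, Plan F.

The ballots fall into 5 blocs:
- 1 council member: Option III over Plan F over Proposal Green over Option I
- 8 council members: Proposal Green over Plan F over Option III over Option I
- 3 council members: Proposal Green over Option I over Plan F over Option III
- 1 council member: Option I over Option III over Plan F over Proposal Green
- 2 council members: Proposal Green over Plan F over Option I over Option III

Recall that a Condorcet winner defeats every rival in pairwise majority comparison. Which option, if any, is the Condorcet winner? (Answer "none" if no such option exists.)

Proposal Green

Check each pair by majority over 15 ballots:
Option III vs Proposal Green: Proposal Green wins 13–2.
Option III–Option I: Option III 9–6.
Option III–Plan F: Plan F 13–2.
Proposal Green vs Option I: Proposal Green wins 14–1.
Proposal Green vs Plan F: Proposal Green wins 13–2.
Option I vs Plan F: Plan F wins 11–4.
Proposal Green wins every pairwise contest, so Proposal Green is the Condorcet winner.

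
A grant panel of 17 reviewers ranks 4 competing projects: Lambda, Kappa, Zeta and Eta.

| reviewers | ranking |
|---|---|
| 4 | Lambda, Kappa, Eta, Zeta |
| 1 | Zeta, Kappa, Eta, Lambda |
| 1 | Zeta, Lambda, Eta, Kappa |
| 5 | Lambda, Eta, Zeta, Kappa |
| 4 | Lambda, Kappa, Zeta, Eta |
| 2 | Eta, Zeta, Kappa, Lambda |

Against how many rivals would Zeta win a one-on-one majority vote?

Zeta against each rival (17 reviewers):
Zeta vs Lambda: 4 to 13, Lambda.
Zeta vs Kappa: 9 to 8, Zeta.
Zeta vs Eta: 6 to 11, Eta.
Zeta beats Kappa; loses to Lambda, Eta — 1 pairwise win.

1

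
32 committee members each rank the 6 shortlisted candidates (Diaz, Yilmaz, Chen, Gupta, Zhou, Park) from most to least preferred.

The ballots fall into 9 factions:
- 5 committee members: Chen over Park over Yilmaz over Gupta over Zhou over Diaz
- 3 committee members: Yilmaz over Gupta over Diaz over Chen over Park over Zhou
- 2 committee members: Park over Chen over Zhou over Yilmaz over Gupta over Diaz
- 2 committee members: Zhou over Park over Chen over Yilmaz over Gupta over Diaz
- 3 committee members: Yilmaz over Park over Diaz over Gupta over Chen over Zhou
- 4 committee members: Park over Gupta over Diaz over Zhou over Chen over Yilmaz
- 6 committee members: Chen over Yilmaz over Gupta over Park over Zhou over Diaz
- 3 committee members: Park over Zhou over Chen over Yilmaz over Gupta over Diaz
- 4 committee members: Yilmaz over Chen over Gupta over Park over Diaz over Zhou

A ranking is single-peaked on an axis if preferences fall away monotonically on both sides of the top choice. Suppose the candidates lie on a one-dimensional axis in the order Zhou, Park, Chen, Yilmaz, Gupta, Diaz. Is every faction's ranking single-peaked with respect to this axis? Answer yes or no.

no

Axis positions: Zhou=1, Park=2, Chen=3, Yilmaz=4, Gupta=5, Diaz=6.
Faction 1 (peak Chen at position 3): ranking walks positions 3-2-4-5-1-6, expanding outward from the peak — single-peaked.
Faction 2 (peak Yilmaz at position 4): ranking walks positions 4-5-6-3-2-1, expanding outward from the peak — single-peaked.
Faction 3 (peak Park at position 2): ranking walks positions 2-3-1-4-5-6, expanding outward from the peak — single-peaked.
Faction 4 (peak Zhou at position 1): ranking walks positions 1-2-3-4-5-6, expanding outward from the peak — single-peaked.
Faction 5: ranking walks positions 4-2-6-5-3-1; Park is ranked above Chen even though Chen lies between Park and the peak Yilmaz on the axis — preferences dip and rise again. Not single-peaked.
Faction 6: ranking walks positions 2-5-6-1-3-4; Gupta is ranked above Chen even though Chen lies between Gupta and the peak Park on the axis — preferences dip and rise again. Not single-peaked.
Faction 7 (peak Chen at position 3): ranking walks positions 3-4-5-2-1-6, expanding outward from the peak — single-peaked.
Faction 8 (peak Park at position 2): ranking walks positions 2-1-3-4-5-6, expanding outward from the peak — single-peaked.
Faction 9 (peak Yilmaz at position 4): ranking walks positions 4-3-5-2-6-1, expanding outward from the peak — single-peaked.
Faction 5 violates single-peakedness, so the profile is not single-peaked on this axis.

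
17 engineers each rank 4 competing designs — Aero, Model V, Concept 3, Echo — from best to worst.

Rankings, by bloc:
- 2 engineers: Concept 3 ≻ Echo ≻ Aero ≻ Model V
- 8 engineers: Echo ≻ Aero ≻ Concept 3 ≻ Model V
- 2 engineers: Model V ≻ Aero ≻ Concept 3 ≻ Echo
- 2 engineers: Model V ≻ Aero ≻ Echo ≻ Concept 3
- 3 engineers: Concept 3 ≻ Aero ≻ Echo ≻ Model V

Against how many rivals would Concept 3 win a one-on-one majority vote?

Concept 3 against each rival (17 engineers):
Concept 3 vs Aero: 5 to 12, Aero.
Concept 3 vs Model V: 2+8+3 = 13 for Concept 3, 4 for Model V — Concept 3 by 13–4.
Concept 3 vs Echo: Echo, 10–7.
Concept 3 beats Model V; loses to Aero, Echo — 1 pairwise win.

1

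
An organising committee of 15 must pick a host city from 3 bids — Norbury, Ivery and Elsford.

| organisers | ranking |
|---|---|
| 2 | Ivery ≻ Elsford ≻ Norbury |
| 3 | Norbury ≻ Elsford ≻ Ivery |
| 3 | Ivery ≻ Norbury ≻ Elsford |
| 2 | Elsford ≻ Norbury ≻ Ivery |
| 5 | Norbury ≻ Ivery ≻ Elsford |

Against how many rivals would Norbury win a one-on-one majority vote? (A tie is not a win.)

Norbury against each rival (15 organisers):
Norbury vs Ivery: Norbury preferred on 3+2+5 = 10 ballots; Norbury wins 10–5.
Norbury vs Elsford: Norbury preferred on 3+3+5 = 11 ballots; Norbury wins 11–4.
Norbury beats Ivery, Elsford — 2 pairwise wins.

2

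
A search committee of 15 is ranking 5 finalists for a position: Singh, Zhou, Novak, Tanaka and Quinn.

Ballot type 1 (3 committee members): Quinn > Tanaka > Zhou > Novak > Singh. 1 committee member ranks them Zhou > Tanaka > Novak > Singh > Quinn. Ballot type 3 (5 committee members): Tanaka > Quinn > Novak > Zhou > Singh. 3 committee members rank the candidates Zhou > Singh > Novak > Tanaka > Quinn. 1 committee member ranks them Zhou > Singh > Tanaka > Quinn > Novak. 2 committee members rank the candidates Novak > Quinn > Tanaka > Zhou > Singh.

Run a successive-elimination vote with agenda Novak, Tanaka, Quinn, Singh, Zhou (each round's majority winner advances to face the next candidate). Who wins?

Round 1: Novak vs Tanaka — 5–10, Tanaka advances.
Round 2: Tanaka vs Quinn — 10–5, Tanaka advances.
Round 3: Tanaka vs Singh — 11–4, Tanaka advances.
Round 4: Tanaka vs Zhou — 10–5, Tanaka advances.
The agenda winner is Tanaka.

Tanaka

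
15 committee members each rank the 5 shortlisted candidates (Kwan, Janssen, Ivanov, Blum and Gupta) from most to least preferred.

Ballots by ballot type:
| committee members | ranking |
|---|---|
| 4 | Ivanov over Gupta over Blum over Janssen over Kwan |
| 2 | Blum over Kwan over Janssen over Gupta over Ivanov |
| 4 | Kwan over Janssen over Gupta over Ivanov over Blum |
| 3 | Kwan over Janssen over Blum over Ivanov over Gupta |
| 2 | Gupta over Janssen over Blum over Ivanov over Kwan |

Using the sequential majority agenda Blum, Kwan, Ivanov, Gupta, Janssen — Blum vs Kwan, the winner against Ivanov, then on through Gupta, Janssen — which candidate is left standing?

Round 1: Blum vs Kwan — 8–7, Blum advances.
Round 2: Blum vs Ivanov — 7–8, Ivanov advances.
Round 3: Ivanov vs Gupta — 7–8, Gupta advances.
Round 4: Gupta vs Janssen — 6–9, Janssen advances.
The agenda winner is Janssen.

Janssen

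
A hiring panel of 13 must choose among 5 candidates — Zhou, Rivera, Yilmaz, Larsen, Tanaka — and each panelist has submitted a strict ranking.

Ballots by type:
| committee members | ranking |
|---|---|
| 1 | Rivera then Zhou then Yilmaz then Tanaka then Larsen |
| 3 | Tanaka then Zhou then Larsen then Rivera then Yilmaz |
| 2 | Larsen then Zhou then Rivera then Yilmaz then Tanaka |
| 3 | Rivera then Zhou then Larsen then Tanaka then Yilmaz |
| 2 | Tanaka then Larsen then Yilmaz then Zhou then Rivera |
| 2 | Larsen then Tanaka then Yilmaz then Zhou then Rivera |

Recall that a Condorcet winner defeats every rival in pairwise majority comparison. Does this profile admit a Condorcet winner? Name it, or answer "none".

Check each pair by majority over 13 ballots:
Zhou vs Rivera: Zhou wins 9–4.
Zhou vs Yilmaz: Zhou wins 9–4.
Zhou–Larsen: Zhou 7–6.
Zhou vs Tanaka: Tanaka wins 7–6.
Rivera vs Yilmaz: Rivera wins 9–4.
Rivera vs Larsen: Larsen, 9–4.
Rivera–Tanaka: Tanaka 7–6.
Yilmaz–Larsen: Larsen 12–1.
Yilmaz–Tanaka: Tanaka 10–3.
Larsen–Tanaka: Larsen 7–6.
Every candidate loses at least once (Zhou loses to Tanaka; Rivera loses to Zhou; Yilmaz loses to Zhou; Larsen loses to Zhou; Tanaka loses to Larsen). The majority relation contains the cycle Zhou → Larsen → Tanaka → Zhou, so there is no Condorcet winner.

none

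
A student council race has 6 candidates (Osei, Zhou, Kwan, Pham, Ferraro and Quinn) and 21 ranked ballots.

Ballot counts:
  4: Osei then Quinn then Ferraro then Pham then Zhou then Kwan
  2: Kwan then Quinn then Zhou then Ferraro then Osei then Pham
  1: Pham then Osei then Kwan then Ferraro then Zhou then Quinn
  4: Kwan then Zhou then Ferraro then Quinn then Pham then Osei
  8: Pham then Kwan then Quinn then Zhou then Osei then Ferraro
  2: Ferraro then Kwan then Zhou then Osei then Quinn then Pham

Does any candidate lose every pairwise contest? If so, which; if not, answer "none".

none

Head-to-head results (21 voters):
Osei vs Zhou: 5 to 16, Zhou.
Osei vs Kwan: Osei is ranked higher on 4+1 = 5 ballots, Kwan on 16. Kwan wins 16–5.
Osei vs Pham: 4+2+2 = 8 for Osei, 13 for Pham — Pham by 13–8.
Osei vs Ferraro: 4+1+8 = 13 for Osei, 8 for Ferraro — Osei by 13–8.
Osei vs Quinn: 4+1+2 = 7 for Osei, 14 for Quinn — Quinn by 14–7.
Zhou vs Kwan: Zhou is ranked higher on 4 ballots, Kwan on 17. Kwan wins 17–4.
Zhou vs Pham: 2+4+2 = 8 for Zhou, 13 for Pham — Pham by 13–8.
Zhou vs Ferraro: Zhou, 14–7.
Zhou vs Quinn: Quinn, 14–7.
Kwan–Pham: Pham 13–8.
Kwan–Ferraro: Kwan 15–6.
Kwan vs Quinn: Kwan wins 17–4.
Pham vs Ferraro: Pham is ranked higher on 1+8 = 9 ballots, Ferraro on 12. Ferraro wins 12–9.
Pham–Quinn: Quinn 12–9.
Ferraro vs Quinn: Ferraro is ranked higher on 1+4+2 = 7 ballots, Quinn on 14. Quinn wins 14–7.
Every candidate wins at least one matchup (Osei beats Ferraro; Zhou beats Osei; Kwan beats Osei; Pham beats Osei; Ferraro beats Pham; Quinn beats Osei), so there is no Condorcet loser.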